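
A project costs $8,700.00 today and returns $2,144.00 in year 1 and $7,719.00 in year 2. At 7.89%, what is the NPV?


Formula: NPV = C0 + C1/(1+r) + C2/(1+r)^2
Discount C1: $2,144.00 / (1 + 0.0789) = $1,987.21
Discount C2: $7,719.00 / (1 + 0.0789)^2 = $6,631.30
NPV = -$8,700.00 + $1,987.21 + $6,631.30 = -$81.49

-$81.49


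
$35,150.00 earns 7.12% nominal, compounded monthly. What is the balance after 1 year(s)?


Formula: FV = P * (1 + r/m)^(m*t)
Period rate: r/m = 0.0712 / 12 = 0.005933
Total periods: m*t = 12 * 1 = 12
Growth factor: (1 + 0.005933)^12 = 1.07357
FV = $35,150.00 * 1.07357 = $37,735.99

$37,735.99


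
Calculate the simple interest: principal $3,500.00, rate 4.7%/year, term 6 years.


Formula: I = P * r * t
Substituting: I = $3,500.00 * 0.047 * 6
Step: I = $3,500.00 * 0.282
I = $987.00

$987.00


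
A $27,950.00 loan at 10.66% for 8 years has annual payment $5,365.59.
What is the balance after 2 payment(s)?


Formula: Balance = PV*(1+r)^k - PMT*((1+r)^k - 1)/r
Growth: (1 + 0.1066)^2 = 1.224564
Accumulated factor: ((1+r)^k - 1)/r = 2.1066
Balance = $27,950.00 * 1.224564 - $5,365.59 * 2.1066
Balance = $22,923.40

$22,923.40


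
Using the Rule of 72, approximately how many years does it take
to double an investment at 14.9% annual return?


Formula: Years ≈ 72 / r
Substituting: Years ≈ 72 / 14.9
Years ≈ 4.8

4.8 years


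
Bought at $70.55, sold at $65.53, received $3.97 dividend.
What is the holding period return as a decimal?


Formula: HPR = (P1 - P0 + D) / P0
Gain: $65.53 - $70.55 + $3.97 = -$1.05
HPR = -$1.05 / $70.55 = -0.0149

-0.0149


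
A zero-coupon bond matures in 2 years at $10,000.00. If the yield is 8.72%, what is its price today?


Formula: Price = FV / (1 + r)^n
Substituting: Price = $10,000.00 / (1 + 0.0872)^2
Discount factor: (1.0872)^2 = 1.182004
Price = $10,000.00 / 1.182004 = $8,460.21

$8,460.21


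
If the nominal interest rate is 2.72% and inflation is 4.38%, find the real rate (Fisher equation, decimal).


Formula: (1 + r_real) = (1 + r_nom) / (1 + inflation)
Substituting: (1 + r_real) = 1.0272 / 1.0438
(1 + r_real) = 0.984097
r_real = 0.984097 - 1 = -0.015903

-0.015903


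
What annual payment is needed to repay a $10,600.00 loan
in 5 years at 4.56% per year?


Formula: PMT = PV * r / (1 - (1+r)^(-n))
Denominator: 1 - (1 + 0.0456)^(-5) = 0.199849
Numerator: $10,600.00 * 0.0456 = 483.36
PMT = 483.36 / 0.199849 = $2,418.63

$2,418.63


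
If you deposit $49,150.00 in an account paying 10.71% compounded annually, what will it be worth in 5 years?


Formula: FV = P * (1 + r)^n
Substituting: FV = $49,150.00 * (1 + 0.1071)^5
Growth factor: (1.1071)^5 = 1.663161
FV = $49,150.00 * 1.663161 = $81,744.36

$81,744.36


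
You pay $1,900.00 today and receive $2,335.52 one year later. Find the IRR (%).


Formula: IRR = C1/C0 - 1
Substituting: IRR = $2,335.52 / $1,900.00 - 1
Ratio: 1.229221 - 1 = 0.229221
IRR = 22.9221%

22.9221%


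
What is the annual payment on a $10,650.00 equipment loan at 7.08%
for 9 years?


Formula: PMT = PV * r / (1 - (1+r)^(-n))
Denominator: 1 - (1 + 0.0708)^(-9) = 0.459713
Numerator: $10,650.00 * 0.0708 = 754.02
PMT = 754.02 / 0.459713 = $1,640.20

$1,640.20


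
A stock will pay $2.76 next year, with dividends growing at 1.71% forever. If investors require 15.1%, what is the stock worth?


Formula: P = D1 / (r - g)
Spread: r - g = 0.151 - 0.0171 = 0.1339
Substituting: P = $2.76 / 0.1339
P = $20.61

$20.61


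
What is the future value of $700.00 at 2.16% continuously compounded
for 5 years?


Formula: FV = P * e^(r*t)
Exponent: r*t = 0.0216 * 5 = 0.108
e^(0.108) = 1.114048
FV = $700.00 * 1.114048 = $779.83

$779.83


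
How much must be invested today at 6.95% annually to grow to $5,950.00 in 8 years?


Formula: PV = FV / (1 + r)^n
Substituting: PV = $5,950.00 / (1 + 0.0695)^8
Discount factor: (1.0695)^8 = 1.711774
PV = $5,950.00 / 1.711774 = $3,475.93

$3,475.93


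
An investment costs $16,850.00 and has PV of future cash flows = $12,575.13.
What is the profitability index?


Formula: PI = PV(cash flows) / initial investment
Substituting: PI = $12,575.13 / $16,850.00
PI = 0.7463

0.7463


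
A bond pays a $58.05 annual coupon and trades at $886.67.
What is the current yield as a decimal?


Formula: Current yield = annual coupon / price
Substituting: CY = $58.05 / $886.67
CY = 0.06547

0.06547


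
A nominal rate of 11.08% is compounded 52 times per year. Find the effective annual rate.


Formula: EAR = (1 + r/m)^m - 1
Period rate: r/m = 0.1108 / 52 = 0.002131
Compounding: (1 + 0.002131)^52 = 1.11704
EAR = 1.11704 - 1 = 0.11704

0.11704


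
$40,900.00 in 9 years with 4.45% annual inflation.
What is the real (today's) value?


Formula: Real value = nominal / (1 + inflation)^years
Price level: (1 + 0.0445)^9 = 1.479708
Real value = $40,900.00 / 1.479708 = $27,640.59

$27,640.59


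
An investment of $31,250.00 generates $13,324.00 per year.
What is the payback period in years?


Formula: Payback = investment / annual cash flow
Substituting: Payback = $31,250.00 / $13,324.00
Payback = 2.3454 years

2.3454 years


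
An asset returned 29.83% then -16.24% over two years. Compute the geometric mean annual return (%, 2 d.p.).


Formula: Geometric mean = ((1+r1)*(1+r2))^(1/2) - 1
Product: (1 + 0.2983) * (1 + -0.1624) = 1.2983 * 0.8376 = 1.087456
Square root: 1.087456^0.5 = 1.042812
Geometric mean = 1.042812 - 1 = 0.042812
As percentage: 4.28%

4.28%


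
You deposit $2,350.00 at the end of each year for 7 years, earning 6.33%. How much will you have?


Formula: FV = PMT * ((1+r)^n - 1) / r
Growth factor: (1 + 0.0633)^7 = 1.536706
Numerator: 1.536706 - 1 = 0.536706
FV = $2,350.00 * 0.536706 / 0.0633 = $19,925.09

$19,925.09


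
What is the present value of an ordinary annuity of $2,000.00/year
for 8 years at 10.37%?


Formula: PV = PMT * (1 - (1+r)^(-n)) / r
Discount factor: (1 + 0.1037)^(-8) = 0.454142
Bracket: 1 - 0.454142 = 0.545858
PV = $2,000.00 * 0.545858 / 0.1037 = $10,527.64

$10,527.64


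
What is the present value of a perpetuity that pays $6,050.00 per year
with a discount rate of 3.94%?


Formula: PV = C / r
Substituting: PV = $6,050.00 / 0.0394
PV = $153,553.30

$153,553.30


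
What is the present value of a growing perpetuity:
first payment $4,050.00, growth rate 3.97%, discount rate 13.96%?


Formula: PV = C / (r - g)
Spread: r - g = 0.1396 - 0.0397 = 0.0999
Substituting: PV = $4,050.00 / 0.0999
PV = $40,540.54

$40,540.54


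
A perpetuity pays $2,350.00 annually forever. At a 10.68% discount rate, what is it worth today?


Formula: PV = C / r
Substituting: PV = $2,350.00 / 0.1068
PV = $22,003.75

$22,003.75


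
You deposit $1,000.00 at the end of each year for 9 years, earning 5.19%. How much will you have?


Formula: FV = PMT * ((1+r)^n - 1) / r
Growth factor: (1 + 0.0519)^9 = 1.576776
Numerator: 1.576776 - 1 = 0.576776
FV = $1,000.00 * 0.576776 / 0.0519 = $11,113.22

$11,113.22


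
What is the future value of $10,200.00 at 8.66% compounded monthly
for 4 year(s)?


Formula: FV = P * (1 + r/m)^(m*t)
Period rate: r/m = 0.0866 / 12 = 0.007217
Total periods: m*t = 12 * 4 = 48
Growth factor: (1 + 0.007217)^48 = 1.41221
FV = $10,200.00 * 1.41221 = $14,404.54

$14,404.54


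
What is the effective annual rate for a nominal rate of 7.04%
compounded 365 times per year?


Formula: EAR = (1 + r/m)^m - 1
Period rate: r/m = 0.0704 / 365 = 0.000193
Compounding: (1 + 0.000193)^365 = 1.07293
EAR = 1.07293 - 1 = 0.07293

0.07293


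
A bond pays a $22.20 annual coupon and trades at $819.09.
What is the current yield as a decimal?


Formula: Current yield = annual coupon / price
Substituting: CY = $22.20 / $819.09
CY = 0.027103

0.027103


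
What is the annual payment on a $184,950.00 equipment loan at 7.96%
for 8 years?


Formula: PMT = PV * r / (1 - (1+r)^(-n))
Denominator: 1 - (1 + 0.0796)^(-8) = 0.458128
Numerator: $184,950.00 * 0.0796 = 14722.02
PMT = 14722.02 / 0.458128 = $32,135.19

$32,135.19


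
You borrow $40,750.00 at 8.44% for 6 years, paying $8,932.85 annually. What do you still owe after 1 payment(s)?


Formula: Balance = PV*(1+r)^k - PMT*((1+r)^k - 1)/r
Growth: (1 + 0.0844)^1 = 1.0844
Accumulated factor: ((1+r)^k - 1)/r = 1.0
Balance = $40,750.00 * 1.0844 - $8,932.85 * 1.0
Balance = $35,256.45

$35,256.45


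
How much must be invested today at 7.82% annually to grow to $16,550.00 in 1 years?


Formula: PV = FV / (1 + r)^n
Substituting: PV = $16,550.00 / (1 + 0.0782)^1
Discount factor: (1.0782)^1 = 1.0782
PV = $16,550.00 / 1.0782 = $15,349.66

$15,349.66


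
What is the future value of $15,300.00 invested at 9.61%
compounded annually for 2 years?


Formula: FV = P * (1 + r)^n
Substituting: FV = $15,300.00 * (1 + 0.0961)^2
Growth factor: (1.0961)^2 = 1.201435
FV = $15,300.00 * 1.201435 = $18,381.96

$18,381.96


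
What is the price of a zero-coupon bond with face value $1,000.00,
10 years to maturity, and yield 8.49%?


Formula: Price = FV / (1 + r)^n
Substituting: Price = $1,000.00 / (1 + 0.0849)^10
Discount factor: (1.0849)^10 = 2.2589
Price = $1,000.00 / 2.2589 = $442.69

$442.69


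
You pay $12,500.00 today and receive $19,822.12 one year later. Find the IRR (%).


Formula: IRR = C1/C0 - 1
Substituting: IRR = $19,822.12 / $12,500.00 - 1
Ratio: 1.58577 - 1 = 0.58577
IRR = 58.577%

58.577%


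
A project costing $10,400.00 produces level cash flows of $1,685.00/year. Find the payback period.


Formula: Payback = investment / annual cash flow
Substituting: Payback = $10,400.00 / $1,685.00
Payback = 6.1721 years

6.1721 years


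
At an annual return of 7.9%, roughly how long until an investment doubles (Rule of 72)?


Formula: Years ≈ 72 / r
Substituting: Years ≈ 72 / 7.9
Years ≈ 9.1

9.1 years


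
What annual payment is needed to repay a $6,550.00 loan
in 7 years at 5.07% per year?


Formula: PMT = PV * r / (1 - (1+r)^(-n))
Denominator: 1 - (1 + 0.0507)^(-7) = 0.292626
Numerator: $6,550.00 * 0.0507 = 332.085
PMT = 332.085 / 0.292626 = $1,134.84

$1,134.84


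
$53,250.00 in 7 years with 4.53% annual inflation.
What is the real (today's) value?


Formula: Real value = nominal / (1 + inflation)^years
Price level: (1 + 0.0453)^7 = 1.363599
Real value = $53,250.00 / 1.363599 = $39,051.07

$39,051.07


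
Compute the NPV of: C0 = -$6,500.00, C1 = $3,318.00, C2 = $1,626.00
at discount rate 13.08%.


Formula: NPV = C0 + C1/(1+r) + C2/(1+r)^2
Discount C1: $3,318.00 / (1 + 0.1308) = $2,934.21
Discount C2: $1,626.00 / (1 + 0.1308)^2 = $1,271.60
NPV = -$6,500.00 + $2,934.21 + $1,271.60 = -$2,294.20

-$2,294.20


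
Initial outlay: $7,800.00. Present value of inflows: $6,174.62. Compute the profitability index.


Formula: PI = PV(cash flows) / initial investment
Substituting: PI = $6,174.62 / $7,800.00
PI = 0.7916

0.7916


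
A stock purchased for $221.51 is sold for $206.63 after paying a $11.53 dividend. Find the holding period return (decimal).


Formula: HPR = (P1 - P0 + D) / P0
Gain: $206.63 - $221.51 + $11.53 = -$3.35
HPR = -$3.35 / $221.51 = -0.0151

-0.0151


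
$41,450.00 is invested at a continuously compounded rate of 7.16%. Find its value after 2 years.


Formula: FV = P * e^(r*t)
Exponent: r*t = 0.0716 * 2 = 0.1432
e^(0.1432) = 1.153961
FV = $41,450.00 * 1.153961 = $47,831.67

$47,831.67


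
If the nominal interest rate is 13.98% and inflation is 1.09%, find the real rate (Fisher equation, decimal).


Formula: (1 + r_real) = (1 + r_nom) / (1 + inflation)
Substituting: (1 + r_real) = 1.1398 / 1.0109
(1 + r_real) = 1.12751
r_real = 1.12751 - 1 = 0.12751

0.12751


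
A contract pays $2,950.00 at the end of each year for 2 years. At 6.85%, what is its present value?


Formula: PV = PMT * (1 - (1+r)^(-n)) / r
Discount factor: (1 + 0.0685)^(-2) = 0.875893
Bracket: 1 - 0.875893 = 0.124107
PV = $2,950.00 * 0.124107 / 0.0685 = $5,344.76

$5,344.76


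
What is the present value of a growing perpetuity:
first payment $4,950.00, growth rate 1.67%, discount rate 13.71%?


Formula: PV = C / (r - g)
Spread: r - g = 0.1371 - 0.0167 = 0.1204
Substituting: PV = $4,950.00 / 0.1204
PV = $41,112.96

$41,112.96


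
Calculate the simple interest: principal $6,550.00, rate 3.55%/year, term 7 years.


Formula: I = P * r * t
Substituting: I = $6,550.00 * 0.0355 * 7
Step: I = $6,550.00 * 0.2485
I = $1,627.68

$1,627.68


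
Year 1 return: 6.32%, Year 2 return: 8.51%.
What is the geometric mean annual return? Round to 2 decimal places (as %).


Formula: Geometric mean = ((1+r1)*(1+r2))^(1/2) - 1
Product: (1 + 0.0632) * (1 + 0.0851) = 1.0632 * 1.0851 = 1.153678
Square root: 1.153678^0.5 = 1.074094
Geometric mean = 1.074094 - 1 = 0.074094
As percentage: 7.41%

7.41%


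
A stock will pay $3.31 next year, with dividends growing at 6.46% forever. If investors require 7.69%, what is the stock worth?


Formula: P = D1 / (r - g)
Spread: r - g = 0.0769 - 0.0646 = 0.0123
Substituting: P = $3.31 / 0.0123
P = $269.11

$269.11


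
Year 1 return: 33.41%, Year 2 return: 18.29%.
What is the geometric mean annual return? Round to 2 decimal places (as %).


Formula: Geometric mean = ((1+r1)*(1+r2))^(1/2) - 1
Product: (1 + 0.3341) * (1 + 0.1829) = 1.3341 * 1.1829 = 1.578107
Square root: 1.578107^0.5 = 1.256227
Geometric mean = 1.256227 - 1 = 0.256227
As percentage: 25.62%

25.62%


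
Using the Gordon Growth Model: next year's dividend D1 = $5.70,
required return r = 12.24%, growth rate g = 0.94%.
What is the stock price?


Formula: P = D1 / (r - g)
Spread: r - g = 0.1224 - 0.0094 = 0.113
Substituting: P = $5.70 / 0.113
P = $50.44

$50.44


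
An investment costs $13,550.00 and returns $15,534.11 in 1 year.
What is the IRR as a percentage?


Formula: IRR = C1/C0 - 1
Substituting: IRR = $15,534.11 / $13,550.00 - 1
Ratio: 1.146429 - 1 = 0.146429
IRR = 14.6429%

14.6429%


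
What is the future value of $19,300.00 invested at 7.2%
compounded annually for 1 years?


Formula: FV = P * (1 + r)^n
Substituting: FV = $19,300.00 * (1 + 0.072)^1
Growth factor: (1.072)^1 = 1.072
FV = $19,300.00 * 1.072 = $20,689.60

$20,689.60


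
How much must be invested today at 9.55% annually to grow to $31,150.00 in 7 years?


Formula: PV = FV / (1 + r)^n
Substituting: PV = $31,150.00 / (1 + 0.0955)^7
Discount factor: (1.0955)^7 = 1.893593
PV = $31,150.00 / 1.893593 = $16,450.21

$16,450.21


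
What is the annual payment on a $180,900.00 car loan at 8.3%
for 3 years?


Formula: PMT = PV * r / (1 - (1+r)^(-n))
Denominator: 1 - (1 + 0.083)^(-3) = 0.212746
Numerator: $180,900.00 * 0.083 = 15014.7
PMT = 15014.7 / 0.212746 = $70,575.56

$70,575.56


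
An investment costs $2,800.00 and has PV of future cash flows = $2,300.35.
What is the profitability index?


Formula: PI = PV(cash flows) / initial investment
Substituting: PI = $2,300.35 / $2,800.00
PI = 0.8216

0.8216


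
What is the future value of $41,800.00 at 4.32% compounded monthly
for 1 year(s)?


Formula: FV = P * (1 + r/m)^(m*t)
Period rate: r/m = 0.0432 / 12 = 0.0036
Total periods: m*t = 12 * 1 = 12
Growth factor: (1 + 0.0036)^12 = 1.044066
FV = $41,800.00 * 1.044066 = $43,641.95

$43,641.95


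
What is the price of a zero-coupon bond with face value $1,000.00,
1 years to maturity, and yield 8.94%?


Formula: Price = FV / (1 + r)^n
Substituting: Price = $1,000.00 / (1 + 0.0894)^1
Discount factor: (1.0894)^1 = 1.0894
Price = $1,000.00 / 1.0894 = $917.94

$917.94


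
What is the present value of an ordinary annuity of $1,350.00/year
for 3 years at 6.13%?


Formula: PV = PMT * (1 - (1+r)^(-n)) / r
Discount factor: (1 + 0.0613)^(-3) = 0.836538
Bracket: 1 - 0.836538 = 0.163462
PV = $1,350.00 * 0.163462 / 0.0613 = $3,599.90

$3,599.90


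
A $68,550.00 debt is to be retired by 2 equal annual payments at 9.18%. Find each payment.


Formula: PMT = PV * r / (1 - (1+r)^(-n))
Denominator: 1 - (1 + 0.0918)^(-2) = 0.161093
Numerator: $68,550.00 * 0.0918 = 6292.89
PMT = 6292.89 / 0.161093 = $39,063.71

$39,063.71


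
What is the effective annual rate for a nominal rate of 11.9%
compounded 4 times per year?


Formula: EAR = (1 + r/m)^m - 1
Period rate: r/m = 0.119 / 4 = 0.02975
Compounding: (1 + 0.02975)^4 = 1.124416
EAR = 1.124416 - 1 = 0.124416

0.124416


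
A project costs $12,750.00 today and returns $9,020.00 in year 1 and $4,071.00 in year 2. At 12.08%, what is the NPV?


Formula: NPV = C0 + C1/(1+r) + C2/(1+r)^2
Discount C1: $9,020.00 / (1 + 0.1208) = $8,047.82
Discount C2: $4,071.00 / (1 + 0.1208)^2 = $3,240.74
NPV = -$12,750.00 + $8,047.82 + $3,240.74 = -$1,461.43

-$1,461.43


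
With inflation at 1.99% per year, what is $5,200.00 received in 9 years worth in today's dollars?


Formula: Real value = nominal / (1 + inflation)^years
Price level: (1 + 0.0199)^9 = 1.194038
Real value = $5,200.00 / 1.194038 = $4,354.97

$4,354.97


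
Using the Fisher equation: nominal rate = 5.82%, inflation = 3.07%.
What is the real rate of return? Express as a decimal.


Formula: (1 + r_real) = (1 + r_nom) / (1 + inflation)
Substituting: (1 + r_real) = 1.0582 / 1.0307
(1 + r_real) = 1.026681
r_real = 1.026681 - 1 = 0.026681

0.026681


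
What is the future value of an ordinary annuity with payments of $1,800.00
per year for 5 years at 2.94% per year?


Formula: FV = PMT * ((1+r)^n - 1) / r
Growth factor: (1 + 0.0294)^5 = 1.155901
Numerator: 1.155901 - 1 = 0.155901
FV = $1,800.00 * 0.155901 / 0.0294 = $9,544.99

$9,544.99


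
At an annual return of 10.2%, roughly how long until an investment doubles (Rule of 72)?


Formula: Years ≈ 72 / r
Substituting: Years ≈ 72 / 10.2
Years ≈ 7.1

7.1 years


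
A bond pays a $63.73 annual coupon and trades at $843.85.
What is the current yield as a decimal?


Formula: Current yield = annual coupon / price
Substituting: CY = $63.73 / $843.85
CY = 0.075523

0.075523


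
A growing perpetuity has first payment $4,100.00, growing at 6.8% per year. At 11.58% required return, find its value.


Formula: PV = C / (r - g)
Spread: r - g = 0.1158 - 0.068 = 0.0478
Substituting: PV = $4,100.00 / 0.0478
PV = $85,774.06

$85,774.06


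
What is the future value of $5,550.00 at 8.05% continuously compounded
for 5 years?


Formula: FV = P * e^(r*t)
Exponent: r*t = 0.0805 * 5 = 0.4025
e^(0.4025) = 1.495559
FV = $5,550.00 * 1.495559 = $8,300.35

$8,300.35


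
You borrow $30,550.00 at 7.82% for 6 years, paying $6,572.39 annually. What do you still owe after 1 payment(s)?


Formula: Balance = PV*(1+r)^k - PMT*((1+r)^k - 1)/r
Growth: (1 + 0.0782)^1 = 1.0782
Accumulated factor: ((1+r)^k - 1)/r = 1.0
Balance = $30,550.00 * 1.0782 - $6,572.39 * 1.0
Balance = $26,366.62

$26,366.62


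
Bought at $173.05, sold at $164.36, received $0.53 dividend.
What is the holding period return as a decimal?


Formula: HPR = (P1 - P0 + D) / P0
Gain: $164.36 - $173.05 + $0.53 = -$8.16
HPR = -$8.16 / $173.05 = -0.0472

-0.0472


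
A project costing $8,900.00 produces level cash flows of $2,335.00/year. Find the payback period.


Formula: Payback = investment / annual cash flow
Substituting: Payback = $8,900.00 / $2,335.00
Payback = 3.8116 years

3.8116 years


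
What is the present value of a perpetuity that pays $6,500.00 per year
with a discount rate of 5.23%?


Formula: PV = C / r
Substituting: PV = $6,500.00 / 0.0523
PV = $124,282.98

$124,282.98


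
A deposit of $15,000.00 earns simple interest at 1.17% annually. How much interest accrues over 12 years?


Formula: I = P * r * t
Substituting: I = $15,000.00 * 0.0117 * 12
Step: I = $15,000.00 * 0.1404
I = $2,106.00

$2,106.00


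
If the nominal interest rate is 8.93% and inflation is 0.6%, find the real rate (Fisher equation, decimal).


Formula: (1 + r_real) = (1 + r_nom) / (1 + inflation)
Substituting: (1 + r_real) = 1.0893 / 1.006
(1 + r_real) = 1.082803
r_real = 1.082803 - 1 = 0.082803

0.082803


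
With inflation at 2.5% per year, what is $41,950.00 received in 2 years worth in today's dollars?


Formula: Real value = nominal / (1 + inflation)^years
Price level: (1 + 0.025)^2 = 1.050625
Real value = $41,950.00 / 1.050625 = $39,928.61

$39,928.61


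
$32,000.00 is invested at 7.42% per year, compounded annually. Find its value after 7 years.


Formula: FV = P * (1 + r)^n
Substituting: FV = $32,000.00 * (1 + 0.0742)^7
Growth factor: (1.0742)^7 = 1.650426
FV = $32,000.00 * 1.650426 = $52,813.63

$52,813.63


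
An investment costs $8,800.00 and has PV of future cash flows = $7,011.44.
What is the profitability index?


Formula: PI = PV(cash flows) / initial investment
Substituting: PI = $7,011.44 / $8,800.00
PI = 0.7968

0.7968


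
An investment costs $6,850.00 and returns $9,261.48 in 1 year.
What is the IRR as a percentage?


Formula: IRR = C1/C0 - 1
Substituting: IRR = $9,261.48 / $6,850.00 - 1
Ratio: 1.352041 - 1 = 0.352041
IRR = 35.2041%

35.2041%


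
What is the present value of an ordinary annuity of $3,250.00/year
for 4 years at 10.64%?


Formula: PV = PMT * (1 - (1+r)^(-n)) / r
Discount factor: (1 + 0.1064)^(-4) = 0.667346
Bracket: 1 - 0.667346 = 0.332654
PV = $3,250.00 * 0.332654 / 0.1064 = $10,160.94

$10,160.94


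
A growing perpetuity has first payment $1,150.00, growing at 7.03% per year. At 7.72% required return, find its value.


Formula: PV = C / (r - g)
Spread: r - g = 0.0772 - 0.0703 = 0.0069
Substituting: PV = $1,150.00 / 0.0069
PV = $166,666.67

$166,666.67


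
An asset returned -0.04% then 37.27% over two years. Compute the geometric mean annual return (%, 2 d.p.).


Formula: Geometric mean = ((1+r1)*(1+r2))^(1/2) - 1
Product: (1 + -0.0004) * (1 + 0.3727) = 0.9996 * 1.3727 = 1.372151
Square root: 1.372151^0.5 = 1.171388
Geometric mean = 1.171388 - 1 = 0.171388
As percentage: 17.14%

17.14%


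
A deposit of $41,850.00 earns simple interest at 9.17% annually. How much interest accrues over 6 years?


Formula: I = P * r * t
Substituting: I = $41,850.00 * 0.0917 * 6
Step: I = $41,850.00 * 0.5502
I = $23,025.87

$23,025.87


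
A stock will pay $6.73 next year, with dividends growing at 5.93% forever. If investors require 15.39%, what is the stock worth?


Formula: P = D1 / (r - g)
Spread: r - g = 0.1539 - 0.0593 = 0.0946
Substituting: P = $6.73 / 0.0946
P = $71.14

$71.14


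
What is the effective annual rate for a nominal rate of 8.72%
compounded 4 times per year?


Formula: EAR = (1 + r/m)^m - 1
Period rate: r/m = 0.0872 / 4 = 0.0218
Compounding: (1 + 0.0218)^4 = 1.090093
EAR = 1.090093 - 1 = 0.090093

0.090093


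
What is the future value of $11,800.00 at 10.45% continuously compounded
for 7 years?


Formula: FV = P * e^(r*t)
Exponent: r*t = 0.1045 * 7 = 0.7315
e^(0.7315) = 2.078196
FV = $11,800.00 * 2.078196 = $24,522.71

$24,522.71


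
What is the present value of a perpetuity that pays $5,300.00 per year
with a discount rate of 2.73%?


Formula: PV = C / r
Substituting: PV = $5,300.00 / 0.0273
PV = $194,139.19

$194,139.19


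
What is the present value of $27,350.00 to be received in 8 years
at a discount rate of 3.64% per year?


Formula: PV = FV / (1 + r)^n
Substituting: PV = $27,350.00 / (1 + 0.0364)^8
Discount factor: (1.0364)^8 = 1.331126
PV = $27,350.00 / 1.331126 = $20,546.51

$20,546.51


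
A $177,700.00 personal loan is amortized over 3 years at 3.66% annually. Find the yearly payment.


Formula: PMT = PV * r / (1 - (1+r)^(-n))
Denominator: 1 - (1 + 0.0366)^(-3) = 0.102227
Numerator: $177,700.00 * 0.0366 = 6503.82
PMT = 6503.82 / 0.102227 = $63,621.15

$63,621.15


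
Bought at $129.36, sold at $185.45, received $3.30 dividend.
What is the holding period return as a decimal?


Formula: HPR = (P1 - P0 + D) / P0
Gain: $185.45 - $129.36 + $3.30 = $59.39
HPR = $59.39 / $129.36 = 0.4591

0.4591


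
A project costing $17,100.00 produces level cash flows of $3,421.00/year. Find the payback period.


Formula: Payback = investment / annual cash flow
Substituting: Payback = $17,100.00 / $3,421.00
Payback = 4.9985 years

4.9985 years


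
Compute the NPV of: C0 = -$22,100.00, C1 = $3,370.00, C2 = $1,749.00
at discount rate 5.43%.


Formula: NPV = C0 + C1/(1+r) + C2/(1+r)^2
Discount C1: $3,370.00 / (1 + 0.0543) = $3,196.43
Discount C2: $1,749.00 / (1 + 0.0543)^2 = $1,573.48
NPV = -$22,100.00 + $3,196.43 + $1,573.48 = -$17,330.09

-$17,330.09


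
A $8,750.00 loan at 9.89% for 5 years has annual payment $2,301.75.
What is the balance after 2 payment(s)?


Formula: Balance = PV*(1+r)^k - PMT*((1+r)^k - 1)/r
Growth: (1 + 0.0989)^2 = 1.207581
Accumulated factor: ((1+r)^k - 1)/r = 2.0989
Balance = $8,750.00 * 1.207581 - $2,301.75 * 2.0989
Balance = $5,735.19

$5,735.19


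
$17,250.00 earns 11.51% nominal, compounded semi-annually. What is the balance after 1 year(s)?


Formula: FV = P * (1 + r/m)^(m*t)
Period rate: r/m = 0.1151 / 2 = 0.05755
Total periods: m*t = 2 * 1 = 2
Growth factor: (1 + 0.05755)^2 = 1.118412
FV = $17,250.00 * 1.118412 = $19,292.61

$19,292.61


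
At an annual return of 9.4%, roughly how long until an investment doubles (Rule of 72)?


Formula: Years ≈ 72 / r
Substituting: Years ≈ 72 / 9.4
Years ≈ 7.7

7.7 years


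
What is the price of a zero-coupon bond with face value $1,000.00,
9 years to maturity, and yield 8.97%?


Formula: Price = FV / (1 + r)^n
Substituting: Price = $1,000.00 / (1 + 0.0897)^9
Discount factor: (1.0897)^9 = 2.166519
Price = $1,000.00 / 2.166519 = $461.57

$461.57


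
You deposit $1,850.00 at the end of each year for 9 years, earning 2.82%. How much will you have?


Formula: FV = PMT * ((1+r)^n - 1) / r
Growth factor: (1 + 0.0282)^9 = 1.284394
Numerator: 1.284394 - 1 = 0.284394
FV = $1,850.00 * 0.284394 / 0.0282 = $18,657.08

$18,657.08


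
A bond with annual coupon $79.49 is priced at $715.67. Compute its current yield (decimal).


Formula: Current yield = annual coupon / price
Substituting: CY = $79.49 / $715.67
CY = 0.111071

0.111071


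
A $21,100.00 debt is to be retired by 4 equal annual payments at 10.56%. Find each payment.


Formula: PMT = PV * r / (1 - (1+r)^(-n))
Denominator: 1 - (1 + 0.1056)^(-4) = 0.33072
Numerator: $21,100.00 * 0.1056 = 2228.16
PMT = 2228.16 / 0.33072 = $6,737.30

$6,737.30


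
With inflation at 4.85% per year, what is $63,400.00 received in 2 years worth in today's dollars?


Formula: Real value = nominal / (1 + inflation)^years
Price level: (1 + 0.0485)^2 = 1.099352
Real value = $63,400.00 / 1.099352 = $57,670.32

$57,670.32


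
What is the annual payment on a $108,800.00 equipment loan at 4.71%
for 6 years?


Formula: PMT = PV * r / (1 - (1+r)^(-n))
Denominator: 1 - (1 + 0.0471)^(-6) = 0.241298
Numerator: $108,800.00 * 0.0471 = 5124.48
PMT = 5124.48 / 0.241298 = $21,237.11

$21,237.11


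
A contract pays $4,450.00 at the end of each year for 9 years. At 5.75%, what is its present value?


Formula: PV = PMT * (1 - (1+r)^(-n)) / r
Discount factor: (1 + 0.0575)^(-9) = 0.604612
Bracket: 1 - 0.604612 = 0.395388
PV = $4,450.00 * 0.395388 / 0.0575 = $30,599.61

$30,599.61


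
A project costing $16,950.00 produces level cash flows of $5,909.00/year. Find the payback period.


Formula: Payback = investment / annual cash flow
Substituting: Payback = $16,950.00 / $5,909.00
Payback = 2.8685 years

2.8685 years


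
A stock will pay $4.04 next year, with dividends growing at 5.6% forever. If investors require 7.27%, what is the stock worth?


Formula: P = D1 / (r - g)
Spread: r - g = 0.0727 - 0.056 = 0.0167
Substituting: P = $4.04 / 0.0167
P = $241.92

$241.92


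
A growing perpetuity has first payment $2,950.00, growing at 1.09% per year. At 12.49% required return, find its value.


Formula: PV = C / (r - g)
Spread: r - g = 0.1249 - 0.0109 = 0.114
Substituting: PV = $2,950.00 / 0.114
PV = $25,877.19

$25,877.19


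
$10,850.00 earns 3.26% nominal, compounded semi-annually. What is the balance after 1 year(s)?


Formula: FV = P * (1 + r/m)^(m*t)
Period rate: r/m = 0.0326 / 2 = 0.0163
Total periods: m*t = 2 * 1 = 2
Growth factor: (1 + 0.0163)^2 = 1.032866
FV = $10,850.00 * 1.032866 = $11,206.59

$11,206.59


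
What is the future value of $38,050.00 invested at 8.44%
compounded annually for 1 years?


Formula: FV = P * (1 + r)^n
Substituting: FV = $38,050.00 * (1 + 0.0844)^1
Growth factor: (1.0844)^1 = 1.0844
FV = $38,050.00 * 1.0844 = $41,261.42

$41,261.42


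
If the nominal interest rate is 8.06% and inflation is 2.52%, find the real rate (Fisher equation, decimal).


Formula: (1 + r_real) = (1 + r_nom) / (1 + inflation)
Substituting: (1 + r_real) = 1.0806 / 1.0252
(1 + r_real) = 1.054038
r_real = 1.054038 - 1 = 0.054038

0.054038


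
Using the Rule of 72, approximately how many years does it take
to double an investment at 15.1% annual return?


Formula: Years ≈ 72 / r
Substituting: Years ≈ 72 / 15.1
Years ≈ 4.8

4.8 years


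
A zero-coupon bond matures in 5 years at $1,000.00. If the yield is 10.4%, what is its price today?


Formula: Price = FV / (1 + r)^n
Substituting: Price = $1,000.00 / (1 + 0.104)^5
Discount factor: (1.104)^5 = 1.640006
Price = $1,000.00 / 1.640006 = $609.75

$609.75


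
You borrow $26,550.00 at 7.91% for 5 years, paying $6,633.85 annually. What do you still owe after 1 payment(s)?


Formula: Balance = PV*(1+r)^k - PMT*((1+r)^k - 1)/r
Growth: (1 + 0.0791)^1 = 1.0791
Accumulated factor: ((1+r)^k - 1)/r = 1.0
Balance = $26,550.00 * 1.0791 - $6,633.85 * 1.0
Balance = $22,016.26

$22,016.26


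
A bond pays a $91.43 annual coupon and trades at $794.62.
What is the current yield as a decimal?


Formula: Current yield = annual coupon / price
Substituting: CY = $91.43 / $794.62
CY = 0.115061

0.115061


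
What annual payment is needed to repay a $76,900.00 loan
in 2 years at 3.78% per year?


Formula: PMT = PV * r / (1 - (1+r)^(-n))
Denominator: 1 - (1 + 0.0378)^(-2) = 0.07152
Numerator: $76,900.00 * 0.0378 = 2906.82
PMT = 2906.82 / 0.07152 = $40,643.59

$40,643.59


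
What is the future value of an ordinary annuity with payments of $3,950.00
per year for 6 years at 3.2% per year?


Formula: FV = PMT * ((1+r)^n - 1) / r
Growth factor: (1 + 0.032)^6 = 1.208031
Numerator: 1.208031 - 1 = 0.208031
FV = $3,950.00 * 0.208031 / 0.032 = $25,678.86

$25,678.86


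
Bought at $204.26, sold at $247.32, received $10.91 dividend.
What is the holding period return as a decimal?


Formula: HPR = (P1 - P0 + D) / P0
Gain: $247.32 - $204.26 + $10.91 = $53.97
HPR = $53.97 / $204.26 = 0.2642

0.2642


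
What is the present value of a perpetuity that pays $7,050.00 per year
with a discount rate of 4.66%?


Formula: PV = C / r
Substituting: PV = $7,050.00 / 0.0466
PV = $151,287.55

$151,287.55


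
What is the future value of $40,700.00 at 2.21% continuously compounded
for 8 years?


Formula: FV = P * e^(r*t)
Exponent: r*t = 0.0221 * 8 = 0.1768
e^(0.1768) = 1.193392
FV = $40,700.00 * 1.193392 = $48,571.07

$48,571.07


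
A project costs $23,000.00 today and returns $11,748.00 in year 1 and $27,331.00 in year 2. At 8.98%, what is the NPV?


Formula: NPV = C0 + C1/(1+r) + C2/(1+r)^2
Discount C1: $11,748.00 / (1 + 0.0898) = $10,779.96
Discount C2: $27,331.00 / (1 + 0.0898)^2 = $23,012.40
NPV = -$23,000.00 + $10,779.96 + $23,012.40 = $10,792.36

$10,792.36


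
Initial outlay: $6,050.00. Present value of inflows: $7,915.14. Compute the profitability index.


Formula: PI = PV(cash flows) / initial investment
Substituting: PI = $7,915.14 / $6,050.00
PI = 1.3083

1.3083


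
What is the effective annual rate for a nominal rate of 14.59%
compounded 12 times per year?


Formula: EAR = (1 + r/m)^m - 1
Period rate: r/m = 0.1459 / 12 = 0.012158
Compounding: (1 + 0.012158)^12 = 1.156063
EAR = 1.156063 - 1 = 0.156063

0.156063


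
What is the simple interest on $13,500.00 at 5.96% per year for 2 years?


Formula: I = P * r * t
Substituting: I = $13,500.00 * 0.0596 * 2
Step: I = $13,500.00 * 0.1192
I = $1,609.20

$1,609.20


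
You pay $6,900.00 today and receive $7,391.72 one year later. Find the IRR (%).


Formula: IRR = C1/C0 - 1
Substituting: IRR = $7,391.72 / $6,900.00 - 1
Ratio: 1.071264 - 1 = 0.071264
IRR = 7.1264%

7.1264%


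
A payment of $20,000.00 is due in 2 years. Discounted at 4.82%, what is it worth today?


Formula: PV = FV / (1 + r)^n
Substituting: PV = $20,000.00 / (1 + 0.0482)^2
Discount factor: (1.0482)^2 = 1.098723
PV = $20,000.00 / 1.098723 = $18,202.95

$18,202.95


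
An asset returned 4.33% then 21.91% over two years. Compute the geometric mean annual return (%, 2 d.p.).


Formula: Geometric mean = ((1+r1)*(1+r2))^(1/2) - 1
Product: (1 + 0.0433) * (1 + 0.2191) = 1.0433 * 1.2191 = 1.271887
Square root: 1.271887^0.5 = 1.12778
Geometric mean = 1.12778 - 1 = 0.12778
As percentage: 12.78%

12.78%


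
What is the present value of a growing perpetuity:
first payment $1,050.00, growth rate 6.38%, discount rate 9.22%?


Formula: PV = C / (r - g)
Spread: r - g = 0.0922 - 0.0638 = 0.0284
Substituting: PV = $1,050.00 / 0.0284
PV = $36,971.83

$36,971.83


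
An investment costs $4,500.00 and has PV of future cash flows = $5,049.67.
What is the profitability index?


Formula: PI = PV(cash flows) / initial investment
Substituting: PI = $5,049.67 / $4,500.00
PI = 1.1221

1.1221


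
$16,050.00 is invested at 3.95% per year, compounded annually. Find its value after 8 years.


Formula: FV = P * (1 + r)^n
Substituting: FV = $16,050.00 * (1 + 0.0395)^8
Growth factor: (1.0395)^8 = 1.363314
FV = $16,050.00 * 1.363314 = $21,881.19

$21,881.19


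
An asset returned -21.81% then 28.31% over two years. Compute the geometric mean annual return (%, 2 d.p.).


Formula: Geometric mean = ((1+r1)*(1+r2))^(1/2) - 1
Product: (1 + -0.2181) * (1 + 0.2831) = 0.7819 * 1.2831 = 1.003256
Square root: 1.003256^0.5 = 1.001627
Geometric mean = 1.001627 - 1 = 0.001627
As percentage: 0.16%

0.16%


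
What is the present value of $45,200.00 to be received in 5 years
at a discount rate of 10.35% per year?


Formula: PV = FV / (1 + r)^n
Substituting: PV = $45,200.00 / (1 + 0.1035)^5
Discount factor: (1.1035)^5 = 1.636295
PV = $45,200.00 / 1.636295 = $27,623.38

$27,623.38


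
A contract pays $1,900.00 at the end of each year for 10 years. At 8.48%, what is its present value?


Formula: PV = PMT * (1 - (1+r)^(-n)) / r
Discount factor: (1 + 0.0848)^(-10) = 0.443102
Bracket: 1 - 0.443102 = 0.556898
PV = $1,900.00 * 0.556898 / 0.0848 = $12,477.68

$12,477.68


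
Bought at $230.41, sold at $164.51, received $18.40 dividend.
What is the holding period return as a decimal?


Formula: HPR = (P1 - P0 + D) / P0
Gain: $164.51 - $230.41 + $18.40 = -$47.50
HPR = -$47.50 / $230.41 = -0.2062

-0.2062


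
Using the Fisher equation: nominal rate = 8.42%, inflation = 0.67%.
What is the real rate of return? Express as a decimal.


Formula: (1 + r_real) = (1 + r_nom) / (1 + inflation)
Substituting: (1 + r_real) = 1.0842 / 1.0067
(1 + r_real) = 1.076984
r_real = 1.076984 - 1 = 0.076984

0.076984


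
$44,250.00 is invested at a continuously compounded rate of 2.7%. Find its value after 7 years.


Formula: FV = P * e^(r*t)
Exponent: r*t = 0.027 * 7 = 0.189
e^(0.189) = 1.208041
FV = $44,250.00 * 1.208041 = $53,455.81

$53,455.81


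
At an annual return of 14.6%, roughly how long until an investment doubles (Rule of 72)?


Formula: Years ≈ 72 / r
Substituting: Years ≈ 72 / 14.6
Years ≈ 4.9

4.9 years


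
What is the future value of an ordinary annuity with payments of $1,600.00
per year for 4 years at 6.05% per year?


Formula: FV = PMT * ((1+r)^n - 1) / r
Growth factor: (1 + 0.0605)^4 = 1.264861
Numerator: 1.264861 - 1 = 0.264861
FV = $1,600.00 * 0.264861 / 0.0605 = $7,004.58

$7,004.58


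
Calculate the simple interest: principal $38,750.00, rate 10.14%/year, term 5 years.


Formula: I = P * r * t
Substituting: I = $38,750.00 * 0.1014 * 5
Step: I = $38,750.00 * 0.507
I = $19,646.25

$19,646.25


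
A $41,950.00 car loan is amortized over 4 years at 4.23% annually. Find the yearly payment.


Formula: PMT = PV * r / (1 - (1+r)^(-n))
Denominator: 1 - (1 + 0.0423)^(-4) = 0.152716
Numerator: $41,950.00 * 0.0423 = 1774.485
PMT = 1774.485 / 0.152716 = $11,619.52

$11,619.52


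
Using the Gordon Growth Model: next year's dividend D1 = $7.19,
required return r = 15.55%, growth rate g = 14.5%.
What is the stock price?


Formula: P = D1 / (r - g)
Spread: r - g = 0.1555 - 0.145 = 0.0105
Substituting: P = $7.19 / 0.0105
P = $684.76

$684.76


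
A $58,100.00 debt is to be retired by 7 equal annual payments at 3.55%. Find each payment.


Formula: PMT = PV * r / (1 - (1+r)^(-n))
Denominator: 1 - (1 + 0.0355)^(-7) = 0.216662
Numerator: $58,100.00 * 0.0355 = 2062.55
PMT = 2062.55 / 0.216662 = $9,519.67

$9,519.67


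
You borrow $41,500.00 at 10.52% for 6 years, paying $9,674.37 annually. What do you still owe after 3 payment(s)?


Formula: Balance = PV*(1+r)^k - PMT*((1+r)^k - 1)/r
Growth: (1 + 0.1052)^3 = 1.349965
Accumulated factor: ((1+r)^k - 1)/r = 3.326667
Balance = $41,500.00 * 1.349965 - $9,674.37 * 3.326667
Balance = $23,840.16

$23,840.16


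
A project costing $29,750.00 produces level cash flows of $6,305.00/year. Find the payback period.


Formula: Payback = investment / annual cash flow
Substituting: Payback = $29,750.00 / $6,305.00
Payback = 4.7185 years

4.7185 years


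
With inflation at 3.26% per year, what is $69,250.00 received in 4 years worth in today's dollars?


Formula: Real value = nominal / (1 + inflation)^years
Price level: (1 + 0.0326)^4 = 1.136916
Real value = $69,250.00 / 1.136916 = $60,910.38

$60,910.38


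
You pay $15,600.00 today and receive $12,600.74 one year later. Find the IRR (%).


Formula: IRR = C1/C0 - 1
Substituting: IRR = $12,600.74 / $15,600.00 - 1
Ratio: 0.80774 - 1 = -0.19226
IRR = -19.226%

-19.226%


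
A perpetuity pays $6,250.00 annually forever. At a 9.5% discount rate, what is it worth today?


Formula: PV = C / r
Substituting: PV = $6,250.00 / 0.095
PV = $65,789.47

$65,789.47


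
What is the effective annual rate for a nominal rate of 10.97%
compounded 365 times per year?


Formula: EAR = (1 + r/m)^m - 1
Period rate: r/m = 0.1097 / 365 = 0.000301
Compounding: (1 + 0.000301)^365 = 1.115925
EAR = 1.115925 - 1 = 0.115925

0.115925


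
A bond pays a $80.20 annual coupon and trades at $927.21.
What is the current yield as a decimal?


Formula: Current yield = annual coupon / price
Substituting: CY = $80.20 / $927.21
CY = 0.086496

0.086496


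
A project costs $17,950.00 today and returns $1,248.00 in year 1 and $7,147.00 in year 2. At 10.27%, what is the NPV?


Formula: NPV = C0 + C1/(1+r) + C2/(1+r)^2
Discount C1: $1,248.00 / (1 + 0.1027) = $1,131.77
Discount C2: $7,147.00 / (1 + 0.1027)^2 = $5,877.72
NPV = -$17,950.00 + $1,131.77 + $5,877.72 = -$10,940.51

-$10,940.51


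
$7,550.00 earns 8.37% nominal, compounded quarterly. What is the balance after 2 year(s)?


Formula: FV = P * (1 + r/m)^(m*t)
Period rate: r/m = 0.0837 / 4 = 0.020925
Total periods: m*t = 4 * 2 = 8
Growth factor: (1 + 0.020925)^8 = 1.180187
FV = $7,550.00 * 1.180187 = $8,910.41

$8,910.41


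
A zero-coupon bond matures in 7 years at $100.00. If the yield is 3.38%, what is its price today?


Formula: Price = FV / (1 + r)^n
Substituting: Price = $100.00 / (1 + 0.0338)^7
Discount factor: (1.0338)^7 = 1.261989
Price = $100.00 / 1.261989 = $79.24

$79.24


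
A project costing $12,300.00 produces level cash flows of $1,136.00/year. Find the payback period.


Formula: Payback = investment / annual cash flow
Substituting: Payback = $12,300.00 / $1,136.00
Payback = 10.8275 years

10.8275 years
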